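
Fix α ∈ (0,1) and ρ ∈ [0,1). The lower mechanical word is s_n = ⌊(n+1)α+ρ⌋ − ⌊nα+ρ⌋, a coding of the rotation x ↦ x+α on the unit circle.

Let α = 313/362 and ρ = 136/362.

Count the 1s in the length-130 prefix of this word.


112

#1s = Σ_{n=0}^{129} s_n = Σ_{n=0}^{129} (⌊(n+1)α+ρ⌋ − ⌊nα+ρ⌋)
the sum telescopes: every ⌊nα+ρ⌋ with 0 < n < 130 appears once with + and once with −, leaving ⌊130α+ρ⌋ − ⌊0·α+ρ⌋
130α + ρ = (130·313 + 136) / 362 = 40826/362
ρ = 136/362
⌊40826/362⌋ = 112,  ⌊136/362⌋ = 0
#1s = 112 − 0 = 112


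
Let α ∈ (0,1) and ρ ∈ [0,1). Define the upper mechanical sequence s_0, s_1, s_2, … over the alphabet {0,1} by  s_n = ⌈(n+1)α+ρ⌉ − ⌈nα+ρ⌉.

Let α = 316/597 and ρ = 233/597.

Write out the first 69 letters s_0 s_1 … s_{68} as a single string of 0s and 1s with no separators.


n=0: ⌈(1·316+233)/597⌉ − ⌈(0·316+233)/597⌉ = ⌈549/597⌉ − ⌈233/597⌉ = 1 − 1 = 0
n=1: ⌈(2·316+233)/597⌉ − ⌈(1·316+233)/597⌉ = ⌈865/597⌉ − ⌈549/597⌉ = 2 − 1 = 1
n=2: ⌈(3·316+233)/597⌉ − ⌈(2·316+233)/597⌉ = ⌈1181/597⌉ − ⌈865/597⌉ = 2 − 2 = 0
n=3: ⌈(4·316+233)/597⌉ − ⌈(3·316+233)/597⌉ = ⌈1497/597⌉ − ⌈1181/597⌉ = 3 − 2 = 1
n=4: ⌈(5·316+233)/597⌉ − ⌈(4·316+233)/597⌉ = ⌈1813/597⌉ − ⌈1497/597⌉ = 4 − 3 = 1
n=5: ⌈(6·316+233)/597⌉ − ⌈(5·316+233)/597⌉ = ⌈2129/597⌉ − ⌈1813/597⌉ = 4 − 4 = 0
n=6: ⌈(7·316+233)/597⌉ − ⌈(6·316+233)/597⌉ = ⌈2445/597⌉ − ⌈2129/597⌉ = 5 − 4 = 1
n=7: ⌈(8·316+233)/597⌉ − ⌈(7·316+233)/597⌉ = ⌈2761/597⌉ − ⌈2445/597⌉ = 5 − 5 = 0
n=8: ⌈(9·316+233)/597⌉ − ⌈(8·316+233)/597⌉ = ⌈3077/597⌉ − ⌈2761/597⌉ = 6 − 5 = 1
n=9: ⌈(10·316+233)/597⌉ − ⌈(9·316+233)/597⌉ = ⌈3393/597⌉ − ⌈3077/597⌉ = 6 − 6 = 0
n=10: ⌈(11·316+233)/597⌉ − ⌈(10·316+233)/597⌉ = ⌈3709/597⌉ − ⌈3393/597⌉ = 7 − 6 = 1
n=11: ⌈(12·316+233)/597⌉ − ⌈(11·316+233)/597⌉ = ⌈4025/597⌉ − ⌈3709/597⌉ = 7 − 7 = 0
n=12: ⌈(13·316+233)/597⌉ − ⌈(12·316+233)/597⌉ = ⌈4341/597⌉ − ⌈4025/597⌉ = 8 − 7 = 1
n=13: ⌈(14·316+233)/597⌉ − ⌈(13·316+233)/597⌉ = ⌈4657/597⌉ − ⌈4341/597⌉ = 8 − 8 = 0
n=14: ⌈(15·316+233)/597⌉ − ⌈(14·316+233)/597⌉ = ⌈4973/597⌉ − ⌈4657/597⌉ = 9 − 8 = 1
n=15: ⌈(16·316+233)/597⌉ − ⌈(15·316+233)/597⌉ = ⌈5289/597⌉ − ⌈4973/597⌉ = 9 − 9 = 0
n=16: ⌈(17·316+233)/597⌉ − ⌈(16·316+233)/597⌉ = ⌈5605/597⌉ − ⌈5289/597⌉ = 10 − 9 = 1
n=17: ⌈(18·316+233)/597⌉ − ⌈(17·316+233)/597⌉ = ⌈5921/597⌉ − ⌈5605/597⌉ = 10 − 10 = 0
n=18: ⌈(19·316+233)/597⌉ − ⌈(18·316+233)/597⌉ = ⌈6237/597⌉ − ⌈5921/597⌉ = 11 − 10 = 1
n=19: ⌈(20·316+233)/597⌉ − ⌈(19·316+233)/597⌉ = ⌈6553/597⌉ − ⌈6237/597⌉ = 11 − 11 = 0
n=20: ⌈(21·316+233)/597⌉ − ⌈(20·316+233)/597⌉ = ⌈6869/597⌉ − ⌈6553/597⌉ = 12 − 11 = 1
n=21: ⌈(22·316+233)/597⌉ − ⌈(21·316+233)/597⌉ = ⌈7185/597⌉ − ⌈6869/597⌉ = 13 − 12 = 1
n=22: ⌈(23·316+233)/597⌉ − ⌈(22·316+233)/597⌉ = ⌈7501/597⌉ − ⌈7185/597⌉ = 13 − 13 = 0
n=23: ⌈(24·316+233)/597⌉ − ⌈(23·316+233)/597⌉ = ⌈7817/597⌉ − ⌈7501/597⌉ = 14 − 13 = 1
n=24: ⌈(25·316+233)/597⌉ − ⌈(24·316+233)/597⌉ = ⌈8133/597⌉ − ⌈7817/597⌉ = 14 − 14 = 0
n=25: ⌈(26·316+233)/597⌉ − ⌈(25·316+233)/597⌉ = ⌈8449/597⌉ − ⌈8133/597⌉ = 15 − 14 = 1
n=26: ⌈(27·316+233)/597⌉ − ⌈(26·316+233)/597⌉ = ⌈8765/597⌉ − ⌈8449/597⌉ = 15 − 15 = 0
n=27: ⌈(28·316+233)/597⌉ − ⌈(27·316+233)/597⌉ = ⌈9081/597⌉ − ⌈8765/597⌉ = 16 − 15 = 1
n=28: ⌈(29·316+233)/597⌉ − ⌈(28·316+233)/597⌉ = ⌈9397/597⌉ − ⌈9081/597⌉ = 16 − 16 = 0
n=29: ⌈(30·316+233)/597⌉ − ⌈(29·316+233)/597⌉ = ⌈9713/597⌉ − ⌈9397/597⌉ = 17 − 16 = 1
n=30: ⌈(31·316+233)/597⌉ − ⌈(30·316+233)/597⌉ = ⌈10029/597⌉ − ⌈9713/597⌉ = 17 − 17 = 0
n=31: ⌈(32·316+233)/597⌉ − ⌈(31·316+233)/597⌉ = ⌈10345/597⌉ − ⌈10029/597⌉ = 18 − 17 = 1
n=32: ⌈(33·316+233)/597⌉ − ⌈(32·316+233)/597⌉ = ⌈10661/597⌉ − ⌈10345/597⌉ = 18 − 18 = 0
n=33: ⌈(34·316+233)/597⌉ − ⌈(33·316+233)/597⌉ = ⌈10977/597⌉ − ⌈10661/597⌉ = 19 − 18 = 1
n=34: ⌈(35·316+233)/597⌉ − ⌈(34·316+233)/597⌉ = ⌈11293/597⌉ − ⌈10977/597⌉ = 19 − 19 = 0
n=35: ⌈(36·316+233)/597⌉ − ⌈(35·316+233)/597⌉ = ⌈11609/597⌉ − ⌈11293/597⌉ = 20 − 19 = 1
n=36: ⌈(37·316+233)/597⌉ − ⌈(36·316+233)/597⌉ = ⌈11925/597⌉ − ⌈11609/597⌉ = 20 − 20 = 0
n=37: ⌈(38·316+233)/597⌉ − ⌈(37·316+233)/597⌉ = ⌈12241/597⌉ − ⌈11925/597⌉ = 21 − 20 = 1
n=38: ⌈(39·316+233)/597⌉ − ⌈(38·316+233)/597⌉ = ⌈12557/597⌉ − ⌈12241/597⌉ = 22 − 21 = 1
n=39: ⌈(40·316+233)/597⌉ − ⌈(39·316+233)/597⌉ = ⌈12873/597⌉ − ⌈12557/597⌉ = 22 − 22 = 0
n=40: ⌈(41·316+233)/597⌉ − ⌈(40·316+233)/597⌉ = ⌈13189/597⌉ − ⌈12873/597⌉ = 23 − 22 = 1
n=41: ⌈(42·316+233)/597⌉ − ⌈(41·316+233)/597⌉ = ⌈13505/597⌉ − ⌈13189/597⌉ = 23 − 23 = 0
n=42: ⌈(43·316+233)/597⌉ − ⌈(42·316+233)/597⌉ = ⌈13821/597⌉ − ⌈13505/597⌉ = 24 − 23 = 1
n=43: ⌈(44·316+233)/597⌉ − ⌈(43·316+233)/597⌉ = ⌈14137/597⌉ − ⌈13821/597⌉ = 24 − 24 = 0
n=44: ⌈(45·316+233)/597⌉ − ⌈(44·316+233)/597⌉ = ⌈14453/597⌉ − ⌈14137/597⌉ = 25 − 24 = 1
n=45: ⌈(46·316+233)/597⌉ − ⌈(45·316+233)/597⌉ = ⌈14769/597⌉ − ⌈14453/597⌉ = 25 − 25 = 0
n=46: ⌈(47·316+233)/597⌉ − ⌈(46·316+233)/597⌉ = ⌈15085/597⌉ − ⌈14769/597⌉ = 26 − 25 = 1
n=47: ⌈(48·316+233)/597⌉ − ⌈(47·316+233)/597⌉ = ⌈15401/597⌉ − ⌈15085/597⌉ = 26 − 26 = 0
n=48: ⌈(49·316+233)/597⌉ − ⌈(48·316+233)/597⌉ = ⌈15717/597⌉ − ⌈15401/597⌉ = 27 − 26 = 1
n=49: ⌈(50·316+233)/597⌉ − ⌈(49·316+233)/597⌉ = ⌈16033/597⌉ − ⌈15717/597⌉ = 27 − 27 = 0
n=50: ⌈(51·316+233)/597⌉ − ⌈(50·316+233)/597⌉ = ⌈16349/597⌉ − ⌈16033/597⌉ = 28 − 27 = 1
n=51: ⌈(52·316+233)/597⌉ − ⌈(51·316+233)/597⌉ = ⌈16665/597⌉ − ⌈16349/597⌉ = 28 − 28 = 0
n=52: ⌈(53·316+233)/597⌉ − ⌈(52·316+233)/597⌉ = ⌈16981/597⌉ − ⌈16665/597⌉ = 29 − 28 = 1
n=53: ⌈(54·316+233)/597⌉ − ⌈(53·316+233)/597⌉ = ⌈17297/597⌉ − ⌈16981/597⌉ = 29 − 29 = 0
n=54: ⌈(55·316+233)/597⌉ − ⌈(54·316+233)/597⌉ = ⌈17613/597⌉ − ⌈17297/597⌉ = 30 − 29 = 1
n=55: ⌈(56·316+233)/597⌉ − ⌈(55·316+233)/597⌉ = ⌈17929/597⌉ − ⌈17613/597⌉ = 31 − 30 = 1
n=56: ⌈(57·316+233)/597⌉ − ⌈(56·316+233)/597⌉ = ⌈18245/597⌉ − ⌈17929/597⌉ = 31 − 31 = 0
n=57: ⌈(58·316+233)/597⌉ − ⌈(57·316+233)/597⌉ = ⌈18561/597⌉ − ⌈18245/597⌉ = 32 − 31 = 1
n=58: ⌈(59·316+233)/597⌉ − ⌈(58·316+233)/597⌉ = ⌈18877/597⌉ − ⌈18561/597⌉ = 32 − 32 = 0
n=59: ⌈(60·316+233)/597⌉ − ⌈(59·316+233)/597⌉ = ⌈19193/597⌉ − ⌈18877/597⌉ = 33 − 32 = 1
n=60: ⌈(61·316+233)/597⌉ − ⌈(60·316+233)/597⌉ = ⌈19509/597⌉ − ⌈19193/597⌉ = 33 − 33 = 0
n=61: ⌈(62·316+233)/597⌉ − ⌈(61·316+233)/597⌉ = ⌈19825/597⌉ − ⌈19509/597⌉ = 34 − 33 = 1
n=62: ⌈(63·316+233)/597⌉ − ⌈(62·316+233)/597⌉ = ⌈20141/597⌉ − ⌈19825/597⌉ = 34 − 34 = 0
n=63: ⌈(64·316+233)/597⌉ − ⌈(63·316+233)/597⌉ = ⌈20457/597⌉ − ⌈20141/597⌉ = 35 − 34 = 1
n=64: ⌈(65·316+233)/597⌉ − ⌈(64·316+233)/597⌉ = ⌈20773/597⌉ − ⌈20457/597⌉ = 35 − 35 = 0
n=65: ⌈(66·316+233)/597⌉ − ⌈(65·316+233)/597⌉ = ⌈21089/597⌉ − ⌈20773/597⌉ = 36 − 35 = 1
n=66: ⌈(67·316+233)/597⌉ − ⌈(66·316+233)/597⌉ = ⌈21405/597⌉ − ⌈21089/597⌉ = 36 − 36 = 0
n=67: ⌈(68·316+233)/597⌉ − ⌈(67·316+233)/597⌉ = ⌈21721/597⌉ − ⌈21405/597⌉ = 37 − 36 = 1
n=68: ⌈(69·316+233)/597⌉ − ⌈(68·316+233)/597⌉ = ⌈22037/597⌉ − ⌈21721/597⌉ = 37 − 37 = 0

010110101010101010101101010101010101011010101010101010110101010101010


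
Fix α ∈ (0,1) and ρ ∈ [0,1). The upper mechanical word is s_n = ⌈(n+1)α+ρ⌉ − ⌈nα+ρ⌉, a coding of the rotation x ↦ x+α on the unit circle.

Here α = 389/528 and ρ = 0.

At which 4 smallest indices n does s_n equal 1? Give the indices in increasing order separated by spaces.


n=0: ⌈389/528⌉−⌈0/528⌉ = 1−0 = 1  ← one
n=1: ⌈778/528⌉−⌈389/528⌉ = 2−1 = 1  ← one
n=2: ⌈1167/528⌉−⌈778/528⌉ = 3−2 = 1  ← one
n=3: ⌈1556/528⌉−⌈1167/528⌉ = 3−3 = 0
n=4: ⌈1945/528⌉−⌈1556/528⌉ = 4−3 = 1  ← one
positions of the first 4 ones: 0 1 2 4

0 1 2 4


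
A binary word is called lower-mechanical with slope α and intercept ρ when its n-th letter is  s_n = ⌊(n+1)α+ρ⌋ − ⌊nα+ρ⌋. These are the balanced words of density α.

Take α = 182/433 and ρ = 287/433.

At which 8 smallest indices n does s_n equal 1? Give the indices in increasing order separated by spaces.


n=0: ⌊469/433⌋−⌊287/433⌋ = 1−0 = 1  ← one
n=1: ⌊651/433⌋−⌊469/433⌋ = 1−1 = 0
n=2: ⌊833/433⌋−⌊651/433⌋ = 1−1 = 0
n=3: ⌊1015/433⌋−⌊833/433⌋ = 2−1 = 1  ← one
n=4: ⌊1197/433⌋−⌊1015/433⌋ = 2−2 = 0
n=5: ⌊1379/433⌋−⌊1197/433⌋ = 3−2 = 1  ← one
n=6: ⌊1561/433⌋−⌊1379/433⌋ = 3−3 = 0
n=7: ⌊1743/433⌋−⌊1561/433⌋ = 4−3 = 1  ← one
n=8: ⌊1925/433⌋−⌊1743/433⌋ = 4−4 = 0
n=9: ⌊2107/433⌋−⌊1925/433⌋ = 4−4 = 0
n=10: ⌊2289/433⌋−⌊2107/433⌋ = 5−4 = 1  ← one
n=11: ⌊2471/433⌋−⌊2289/433⌋ = 5−5 = 0
n=12: ⌊2653/433⌋−⌊2471/433⌋ = 6−5 = 1  ← one
n=13: ⌊2835/433⌋−⌊2653/433⌋ = 6−6 = 0
n=14: ⌊3017/433⌋−⌊2835/433⌋ = 6−6 = 0
n=15: ⌊3199/433⌋−⌊3017/433⌋ = 7−6 = 1  ← one
n=16: ⌊3381/433⌋−⌊3199/433⌋ = 7−7 = 0
n=17: ⌊3563/433⌋−⌊3381/433⌋ = 8−7 = 1  ← one
positions of the first 8 ones: 0 3 5 7 10 12 15 17

0 3 5 7 10 12 15 17


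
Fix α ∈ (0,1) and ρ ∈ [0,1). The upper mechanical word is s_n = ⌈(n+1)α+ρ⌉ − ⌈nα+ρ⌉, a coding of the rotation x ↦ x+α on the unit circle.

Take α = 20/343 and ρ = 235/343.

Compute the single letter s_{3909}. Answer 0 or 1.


0

(n+1)α + ρ = (3910·20 + 235) / 343 = 78435/343
nα + ρ     = (3909·20 + 235) / 343 = 78415/343
⌈78435/343⌉ = 229,  ⌈78415/343⌉ = 229
s_{3909} = 229 − 229 = 0


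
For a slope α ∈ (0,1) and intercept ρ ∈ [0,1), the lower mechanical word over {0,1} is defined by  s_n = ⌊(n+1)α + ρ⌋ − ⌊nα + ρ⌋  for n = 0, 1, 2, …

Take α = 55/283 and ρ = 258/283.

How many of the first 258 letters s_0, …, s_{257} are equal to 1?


#1s = Σ_{n=0}^{257} s_n = Σ_{n=0}^{257} (⌊(n+1)α+ρ⌋ − ⌊nα+ρ⌋)
the sum telescopes: every ⌊nα+ρ⌋ with 0 < n < 258 appears once with + and once with −, leaving ⌊258α+ρ⌋ − ⌊0·α+ρ⌋
258α + ρ = (258·55 + 258) / 283 = 14448/283
ρ = 258/283
⌊14448/283⌋ = 51,  ⌊258/283⌋ = 0
#1s = 51 − 0 = 51

51


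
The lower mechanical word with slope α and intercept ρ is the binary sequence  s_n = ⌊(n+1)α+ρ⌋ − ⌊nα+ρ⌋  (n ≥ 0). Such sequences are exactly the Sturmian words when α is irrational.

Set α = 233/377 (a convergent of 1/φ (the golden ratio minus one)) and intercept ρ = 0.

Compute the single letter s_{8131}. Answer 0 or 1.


(n+1)α + ρ = (8132·233) / 377 = 1894756/377
nα + ρ     = (8131·233) / 377 = 1894523/377
⌊1894756/377⌋ = 5025,  ⌊1894523/377⌋ = 5025
s_{8131} = 5025 − 5025 = 0

0


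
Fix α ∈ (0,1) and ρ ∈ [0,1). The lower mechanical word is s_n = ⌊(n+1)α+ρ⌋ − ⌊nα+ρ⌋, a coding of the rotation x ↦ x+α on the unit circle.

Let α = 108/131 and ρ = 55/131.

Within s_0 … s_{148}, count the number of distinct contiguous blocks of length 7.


t_n = ⌊(n·108+55)/131⌋ for n = 0 … 149:
  n=0…9: ⌊55/131⌋=0 ⌊163/131⌋=1 ⌊271/131⌋=2 ⌊379/131⌋=2 ⌊487/131⌋=3 ⌊595/131⌋=4 ⌊703/131⌋=5 ⌊811/131⌋=6 ⌊919/131⌋=7 ⌊1027/131⌋=7
  n=10…19: ⌊1135/131⌋=8 ⌊1243/131⌋=9 ⌊1351/131⌋=10 ⌊1459/131⌋=11 ⌊1567/131⌋=11 ⌊1675/131⌋=12 ⌊1783/131⌋=13 ⌊1891/131⌋=14 ⌊1999/131⌋=15 ⌊2107/131⌋=16
  n=20…29: ⌊2215/131⌋=16 ⌊2323/131⌋=17 ⌊2431/131⌋=18 ⌊2539/131⌋=19 ⌊2647/131⌋=20 ⌊2755/131⌋=21 ⌊2863/131⌋=21 ⌊2971/131⌋=22 ⌊3079/131⌋=23 ⌊3187/131⌋=24
  n=30…39: ⌊3295/131⌋=25 ⌊3403/131⌋=25 ⌊3511/131⌋=26 ⌊3619/131⌋=27 ⌊3727/131⌋=28 ⌊3835/131⌋=29 ⌊3943/131⌋=30 ⌊4051/131⌋=30 ⌊4159/131⌋=31 ⌊4267/131⌋=32
  n=40…49: ⌊4375/131⌋=33 ⌊4483/131⌋=34 ⌊4591/131⌋=35 ⌊4699/131⌋=35 ⌊4807/131⌋=36 ⌊4915/131⌋=37 ⌊5023/131⌋=38 ⌊5131/131⌋=39 ⌊5239/131⌋=39 ⌊5347/131⌋=40
  n=50…59: ⌊5455/131⌋=41 ⌊5563/131⌋=42 ⌊5671/131⌋=43 ⌊5779/131⌋=44 ⌊5887/131⌋=44 ⌊5995/131⌋=45 ⌊6103/131⌋=46 ⌊6211/131⌋=47 ⌊6319/131⌋=48 ⌊6427/131⌋=49
  n=60…69: ⌊6535/131⌋=49 ⌊6643/131⌋=50 ⌊6751/131⌋=51 ⌊6859/131⌋=52 ⌊6967/131⌋=53 ⌊7075/131⌋=54 ⌊7183/131⌋=54 ⌊7291/131⌋=55 ⌊7399/131⌋=56 ⌊7507/131⌋=57
  n=70…79: ⌊7615/131⌋=58 ⌊7723/131⌋=58 ⌊7831/131⌋=59 ⌊7939/131⌋=60 ⌊8047/131⌋=61 ⌊8155/131⌋=62 ⌊8263/131⌋=63 ⌊8371/131⌋=63 ⌊8479/131⌋=64 ⌊8587/131⌋=65
  n=80…89: ⌊8695/131⌋=66 ⌊8803/131⌋=67 ⌊8911/131⌋=68 ⌊9019/131⌋=68 ⌊9127/131⌋=69 ⌊9235/131⌋=70 ⌊9343/131⌋=71 ⌊9451/131⌋=72 ⌊9559/131⌋=72 ⌊9667/131⌋=73
  n=90…99: ⌊9775/131⌋=74 ⌊9883/131⌋=75 ⌊9991/131⌋=76 ⌊10099/131⌋=77 ⌊10207/131⌋=77 ⌊10315/131⌋=78 ⌊10423/131⌋=79 ⌊10531/131⌋=80 ⌊10639/131⌋=81 ⌊10747/131⌋=82
  n=100…109: ⌊10855/131⌋=82 ⌊10963/131⌋=83 ⌊11071/131⌋=84 ⌊11179/131⌋=85 ⌊11287/131⌋=86 ⌊11395/131⌋=86 ⌊11503/131⌋=87 ⌊11611/131⌋=88 ⌊11719/131⌋=89 ⌊11827/131⌋=90
  n=110…119: ⌊11935/131⌋=91 ⌊12043/131⌋=91 ⌊12151/131⌋=92 ⌊12259/131⌋=93 ⌊12367/131⌋=94 ⌊12475/131⌋=95 ⌊12583/131⌋=96 ⌊12691/131⌋=96 ⌊12799/131⌋=97 ⌊12907/131⌋=98
  n=120…129: ⌊13015/131⌋=99 ⌊13123/131⌋=100 ⌊13231/131⌋=101 ⌊13339/131⌋=101 ⌊13447/131⌋=102 ⌊13555/131⌋=103 ⌊13663/131⌋=104 ⌊13771/131⌋=105 ⌊13879/131⌋=105 ⌊13987/131⌋=106
  n=130…139: ⌊14095/131⌋=107 ⌊14203/131⌋=108 ⌊14311/131⌋=109 ⌊14419/131⌋=110 ⌊14527/131⌋=110 ⌊14635/131⌋=111 ⌊14743/131⌋=112 ⌊14851/131⌋=113 ⌊14959/131⌋=114 ⌊15067/131⌋=115
  n=140…149: ⌊15175/131⌋=115 ⌊15283/131⌋=116 ⌊15391/131⌋=117 ⌊15499/131⌋=118 ⌊15607/131⌋=119 ⌊15715/131⌋=119 ⌊15823/131⌋=120 ⌊15931/131⌋=121 ⌊16039/131⌋=122 ⌊16147/131⌋=123
s_n = t_(n+1) − t_n for n = 0 … 148 gives
prefix = 11011111011110111110111110111101111101111101111011111011111011111011110111110111110111101111101111101111011111011111011111011110111110111110111101111
slide a length-7 window over [0..6] … [142..148] (143 windows); first occurrence of each distinct factor:
  [  0..  6] 1101111
  [  1..  7] 1011111
  [  2..  8] 0111110
  [  3..  9] 1111101
  [  4.. 10] 1111011
  [  5.. 11] 1110111
  [  7.. 13] 1011110
  [  8.. 14] 0111101
  (the other 135 windows repeat one of these)
distinct factors: {0111101, 0111110, 1011110, 1011111, 1101111, 1110111, 1111011, 1111101}
count = 8  (Sturmian bound for length 7 is 8)

8


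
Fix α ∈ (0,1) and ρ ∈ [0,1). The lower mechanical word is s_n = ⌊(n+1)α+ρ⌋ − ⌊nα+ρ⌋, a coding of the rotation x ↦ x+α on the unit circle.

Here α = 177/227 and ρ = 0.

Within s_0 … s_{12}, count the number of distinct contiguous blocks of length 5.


t_n = ⌊(n·177)/227⌋ for n = 0 … 13:
  n=0…9: ⌊0/227⌋=0 ⌊177/227⌋=0 ⌊354/227⌋=1 ⌊531/227⌋=2 ⌊708/227⌋=3 ⌊885/227⌋=3 ⌊1062/227⌋=4 ⌊1239/227⌋=5 ⌊1416/227⌋=6 ⌊1593/227⌋=7
  n=10…13: ⌊1770/227⌋=7 ⌊1947/227⌋=8 ⌊2124/227⌋=9 ⌊2301/227⌋=10
s_n = t_(n+1) − t_n for n = 0 … 12 gives
prefix = 0111011110111
slide a length-5 window over [0..4] … [8..12] (9 windows); first occurrence of each distinct factor:
  [  0..  4] 01110
  [  1..  5] 11101
  [  2..  6] 11011
  [  3..  7] 10111
  [  4..  8] 01111
  [  5..  9] 11110
  (the other 3 windows repeat one of these)
distinct factors: {01110, 01111, 10111, 11011, 11101, 11110}
count = 6  (Sturmian bound for length 5 is 6)

6


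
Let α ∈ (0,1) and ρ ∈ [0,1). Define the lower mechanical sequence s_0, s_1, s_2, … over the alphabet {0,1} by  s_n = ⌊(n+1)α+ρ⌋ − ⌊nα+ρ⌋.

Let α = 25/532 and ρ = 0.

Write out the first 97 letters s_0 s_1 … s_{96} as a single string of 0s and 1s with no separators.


n=0: ⌊(1·25)/532⌋ − ⌊(0·25)/532⌋ = ⌊25/532⌋ − ⌊0/532⌋ = 0 − 0 = 0
n=1: ⌊(2·25)/532⌋ − ⌊(1·25)/532⌋ = ⌊50/532⌋ − ⌊25/532⌋ = 0 − 0 = 0
n=2: ⌊(3·25)/532⌋ − ⌊(2·25)/532⌋ = ⌊75/532⌋ − ⌊50/532⌋ = 0 − 0 = 0
n=3: ⌊(4·25)/532⌋ − ⌊(3·25)/532⌋ = ⌊100/532⌋ − ⌊75/532⌋ = 0 − 0 = 0
n=4: ⌊(5·25)/532⌋ − ⌊(4·25)/532⌋ = ⌊125/532⌋ − ⌊100/532⌋ = 0 − 0 = 0
n=5: ⌊(6·25)/532⌋ − ⌊(5·25)/532⌋ = ⌊150/532⌋ − ⌊125/532⌋ = 0 − 0 = 0
n=6: ⌊(7·25)/532⌋ − ⌊(6·25)/532⌋ = ⌊175/532⌋ − ⌊150/532⌋ = 0 − 0 = 0
n=7: ⌊(8·25)/532⌋ − ⌊(7·25)/532⌋ = ⌊200/532⌋ − ⌊175/532⌋ = 0 − 0 = 0
n=8: ⌊(9·25)/532⌋ − ⌊(8·25)/532⌋ = ⌊225/532⌋ − ⌊200/532⌋ = 0 − 0 = 0
n=9: ⌊(10·25)/532⌋ − ⌊(9·25)/532⌋ = ⌊250/532⌋ − ⌊225/532⌋ = 0 − 0 = 0
n=10: ⌊(11·25)/532⌋ − ⌊(10·25)/532⌋ = ⌊275/532⌋ − ⌊250/532⌋ = 0 − 0 = 0
n=11: ⌊(12·25)/532⌋ − ⌊(11·25)/532⌋ = ⌊300/532⌋ − ⌊275/532⌋ = 0 − 0 = 0
n=12: ⌊(13·25)/532⌋ − ⌊(12·25)/532⌋ = ⌊325/532⌋ − ⌊300/532⌋ = 0 − 0 = 0
n=13: ⌊(14·25)/532⌋ − ⌊(13·25)/532⌋ = ⌊350/532⌋ − ⌊325/532⌋ = 0 − 0 = 0
n=14: ⌊(15·25)/532⌋ − ⌊(14·25)/532⌋ = ⌊375/532⌋ − ⌊350/532⌋ = 0 − 0 = 0
n=15: ⌊(16·25)/532⌋ − ⌊(15·25)/532⌋ = ⌊400/532⌋ − ⌊375/532⌋ = 0 − 0 = 0
n=16: ⌊(17·25)/532⌋ − ⌊(16·25)/532⌋ = ⌊425/532⌋ − ⌊400/532⌋ = 0 − 0 = 0
n=17: ⌊(18·25)/532⌋ − ⌊(17·25)/532⌋ = ⌊450/532⌋ − ⌊425/532⌋ = 0 − 0 = 0
n=18: ⌊(19·25)/532⌋ − ⌊(18·25)/532⌋ = ⌊475/532⌋ − ⌊450/532⌋ = 0 − 0 = 0
n=19: ⌊(20·25)/532⌋ − ⌊(19·25)/532⌋ = ⌊500/532⌋ − ⌊475/532⌋ = 0 − 0 = 0
n=20: ⌊(21·25)/532⌋ − ⌊(20·25)/532⌋ = ⌊525/532⌋ − ⌊500/532⌋ = 0 − 0 = 0
n=21: ⌊(22·25)/532⌋ − ⌊(21·25)/532⌋ = ⌊550/532⌋ − ⌊525/532⌋ = 1 − 0 = 1
n=22: ⌊(23·25)/532⌋ − ⌊(22·25)/532⌋ = ⌊575/532⌋ − ⌊550/532⌋ = 1 − 1 = 0
n=23: ⌊(24·25)/532⌋ − ⌊(23·25)/532⌋ = ⌊600/532⌋ − ⌊575/532⌋ = 1 − 1 = 0
n=24: ⌊(25·25)/532⌋ − ⌊(24·25)/532⌋ = ⌊625/532⌋ − ⌊600/532⌋ = 1 − 1 = 0
n=25: ⌊(26·25)/532⌋ − ⌊(25·25)/532⌋ = ⌊650/532⌋ − ⌊625/532⌋ = 1 − 1 = 0
n=26: ⌊(27·25)/532⌋ − ⌊(26·25)/532⌋ = ⌊675/532⌋ − ⌊650/532⌋ = 1 − 1 = 0
n=27: ⌊(28·25)/532⌋ − ⌊(27·25)/532⌋ = ⌊700/532⌋ − ⌊675/532⌋ = 1 − 1 = 0
n=28: ⌊(29·25)/532⌋ − ⌊(28·25)/532⌋ = ⌊725/532⌋ − ⌊700/532⌋ = 1 − 1 = 0
n=29: ⌊(30·25)/532⌋ − ⌊(29·25)/532⌋ = ⌊750/532⌋ − ⌊725/532⌋ = 1 − 1 = 0
n=30: ⌊(31·25)/532⌋ − ⌊(30·25)/532⌋ = ⌊775/532⌋ − ⌊750/532⌋ = 1 − 1 = 0
n=31: ⌊(32·25)/532⌋ − ⌊(31·25)/532⌋ = ⌊800/532⌋ − ⌊775/532⌋ = 1 − 1 = 0
n=32: ⌊(33·25)/532⌋ − ⌊(32·25)/532⌋ = ⌊825/532⌋ − ⌊800/532⌋ = 1 − 1 = 0
n=33: ⌊(34·25)/532⌋ − ⌊(33·25)/532⌋ = ⌊850/532⌋ − ⌊825/532⌋ = 1 − 1 = 0
n=34: ⌊(35·25)/532⌋ − ⌊(34·25)/532⌋ = ⌊875/532⌋ − ⌊850/532⌋ = 1 − 1 = 0
n=35: ⌊(36·25)/532⌋ − ⌊(35·25)/532⌋ = ⌊900/532⌋ − ⌊875/532⌋ = 1 − 1 = 0
n=36: ⌊(37·25)/532⌋ − ⌊(36·25)/532⌋ = ⌊925/532⌋ − ⌊900/532⌋ = 1 − 1 = 0
n=37: ⌊(38·25)/532⌋ − ⌊(37·25)/532⌋ = ⌊950/532⌋ − ⌊925/532⌋ = 1 − 1 = 0
n=38: ⌊(39·25)/532⌋ − ⌊(38·25)/532⌋ = ⌊975/532⌋ − ⌊950/532⌋ = 1 − 1 = 0
n=39: ⌊(40·25)/532⌋ − ⌊(39·25)/532⌋ = ⌊1000/532⌋ − ⌊975/532⌋ = 1 − 1 = 0
n=40: ⌊(41·25)/532⌋ − ⌊(40·25)/532⌋ = ⌊1025/532⌋ − ⌊1000/532⌋ = 1 − 1 = 0
n=41: ⌊(42·25)/532⌋ − ⌊(41·25)/532⌋ = ⌊1050/532⌋ − ⌊1025/532⌋ = 1 − 1 = 0
n=42: ⌊(43·25)/532⌋ − ⌊(42·25)/532⌋ = ⌊1075/532⌋ − ⌊1050/532⌋ = 2 − 1 = 1
n=43: ⌊(44·25)/532⌋ − ⌊(43·25)/532⌋ = ⌊1100/532⌋ − ⌊1075/532⌋ = 2 − 2 = 0
n=44: ⌊(45·25)/532⌋ − ⌊(44·25)/532⌋ = ⌊1125/532⌋ − ⌊1100/532⌋ = 2 − 2 = 0
n=45: ⌊(46·25)/532⌋ − ⌊(45·25)/532⌋ = ⌊1150/532⌋ − ⌊1125/532⌋ = 2 − 2 = 0
n=46: ⌊(47·25)/532⌋ − ⌊(46·25)/532⌋ = ⌊1175/532⌋ − ⌊1150/532⌋ = 2 − 2 = 0
n=47: ⌊(48·25)/532⌋ − ⌊(47·25)/532⌋ = ⌊1200/532⌋ − ⌊1175/532⌋ = 2 − 2 = 0
n=48: ⌊(49·25)/532⌋ − ⌊(48·25)/532⌋ = ⌊1225/532⌋ − ⌊1200/532⌋ = 2 − 2 = 0
n=49: ⌊(50·25)/532⌋ − ⌊(49·25)/532⌋ = ⌊1250/532⌋ − ⌊1225/532⌋ = 2 − 2 = 0
n=50: ⌊(51·25)/532⌋ − ⌊(50·25)/532⌋ = ⌊1275/532⌋ − ⌊1250/532⌋ = 2 − 2 = 0
n=51: ⌊(52·25)/532⌋ − ⌊(51·25)/532⌋ = ⌊1300/532⌋ − ⌊1275/532⌋ = 2 − 2 = 0
n=52: ⌊(53·25)/532⌋ − ⌊(52·25)/532⌋ = ⌊1325/532⌋ − ⌊1300/532⌋ = 2 − 2 = 0
n=53: ⌊(54·25)/532⌋ − ⌊(53·25)/532⌋ = ⌊1350/532⌋ − ⌊1325/532⌋ = 2 − 2 = 0
n=54: ⌊(55·25)/532⌋ − ⌊(54·25)/532⌋ = ⌊1375/532⌋ − ⌊1350/532⌋ = 2 − 2 = 0
n=55: ⌊(56·25)/532⌋ − ⌊(55·25)/532⌋ = ⌊1400/532⌋ − ⌊1375/532⌋ = 2 − 2 = 0
n=56: ⌊(57·25)/532⌋ − ⌊(56·25)/532⌋ = ⌊1425/532⌋ − ⌊1400/532⌋ = 2 − 2 = 0
n=57: ⌊(58·25)/532⌋ − ⌊(57·25)/532⌋ = ⌊1450/532⌋ − ⌊1425/532⌋ = 2 − 2 = 0
n=58: ⌊(59·25)/532⌋ − ⌊(58·25)/532⌋ = ⌊1475/532⌋ − ⌊1450/532⌋ = 2 − 2 = 0
n=59: ⌊(60·25)/532⌋ − ⌊(59·25)/532⌋ = ⌊1500/532⌋ − ⌊1475/532⌋ = 2 − 2 = 0
n=60: ⌊(61·25)/532⌋ − ⌊(60·25)/532⌋ = ⌊1525/532⌋ − ⌊1500/532⌋ = 2 − 2 = 0
n=61: ⌊(62·25)/532⌋ − ⌊(61·25)/532⌋ = ⌊1550/532⌋ − ⌊1525/532⌋ = 2 − 2 = 0
n=62: ⌊(63·25)/532⌋ − ⌊(62·25)/532⌋ = ⌊1575/532⌋ − ⌊1550/532⌋ = 2 − 2 = 0
n=63: ⌊(64·25)/532⌋ − ⌊(63·25)/532⌋ = ⌊1600/532⌋ − ⌊1575/532⌋ = 3 − 2 = 1
n=64: ⌊(65·25)/532⌋ − ⌊(64·25)/532⌋ = ⌊1625/532⌋ − ⌊1600/532⌋ = 3 − 3 = 0
n=65: ⌊(66·25)/532⌋ − ⌊(65·25)/532⌋ = ⌊1650/532⌋ − ⌊1625/532⌋ = 3 − 3 = 0
n=66: ⌊(67·25)/532⌋ − ⌊(66·25)/532⌋ = ⌊1675/532⌋ − ⌊1650/532⌋ = 3 − 3 = 0
n=67: ⌊(68·25)/532⌋ − ⌊(67·25)/532⌋ = ⌊1700/532⌋ − ⌊1675/532⌋ = 3 − 3 = 0
n=68: ⌊(69·25)/532⌋ − ⌊(68·25)/532⌋ = ⌊1725/532⌋ − ⌊1700/532⌋ = 3 − 3 = 0
n=69: ⌊(70·25)/532⌋ − ⌊(69·25)/532⌋ = ⌊1750/532⌋ − ⌊1725/532⌋ = 3 − 3 = 0
n=70: ⌊(71·25)/532⌋ − ⌊(70·25)/532⌋ = ⌊1775/532⌋ − ⌊1750/532⌋ = 3 − 3 = 0
n=71: ⌊(72·25)/532⌋ − ⌊(71·25)/532⌋ = ⌊1800/532⌋ − ⌊1775/532⌋ = 3 − 3 = 0
n=72: ⌊(73·25)/532⌋ − ⌊(72·25)/532⌋ = ⌊1825/532⌋ − ⌊1800/532⌋ = 3 − 3 = 0
n=73: ⌊(74·25)/532⌋ − ⌊(73·25)/532⌋ = ⌊1850/532⌋ − ⌊1825/532⌋ = 3 − 3 = 0
n=74: ⌊(75·25)/532⌋ − ⌊(74·25)/532⌋ = ⌊1875/532⌋ − ⌊1850/532⌋ = 3 − 3 = 0
n=75: ⌊(76·25)/532⌋ − ⌊(75·25)/532⌋ = ⌊1900/532⌋ − ⌊1875/532⌋ = 3 − 3 = 0
n=76: ⌊(77·25)/532⌋ − ⌊(76·25)/532⌋ = ⌊1925/532⌋ − ⌊1900/532⌋ = 3 − 3 = 0
n=77: ⌊(78·25)/532⌋ − ⌊(77·25)/532⌋ = ⌊1950/532⌋ − ⌊1925/532⌋ = 3 − 3 = 0
n=78: ⌊(79·25)/532⌋ − ⌊(78·25)/532⌋ = ⌊1975/532⌋ − ⌊1950/532⌋ = 3 − 3 = 0
n=79: ⌊(80·25)/532⌋ − ⌊(79·25)/532⌋ = ⌊2000/532⌋ − ⌊1975/532⌋ = 3 − 3 = 0
n=80: ⌊(81·25)/532⌋ − ⌊(80·25)/532⌋ = ⌊2025/532⌋ − ⌊2000/532⌋ = 3 − 3 = 0
n=81: ⌊(82·25)/532⌋ − ⌊(81·25)/532⌋ = ⌊2050/532⌋ − ⌊2025/532⌋ = 3 − 3 = 0
n=82: ⌊(83·25)/532⌋ − ⌊(82·25)/532⌋ = ⌊2075/532⌋ − ⌊2050/532⌋ = 3 − 3 = 0
n=83: ⌊(84·25)/532⌋ − ⌊(83·25)/532⌋ = ⌊2100/532⌋ − ⌊2075/532⌋ = 3 − 3 = 0
n=84: ⌊(85·25)/532⌋ − ⌊(84·25)/532⌋ = ⌊2125/532⌋ − ⌊2100/532⌋ = 3 − 3 = 0
n=85: ⌊(86·25)/532⌋ − ⌊(85·25)/532⌋ = ⌊2150/532⌋ − ⌊2125/532⌋ = 4 − 3 = 1
n=86: ⌊(87·25)/532⌋ − ⌊(86·25)/532⌋ = ⌊2175/532⌋ − ⌊2150/532⌋ = 4 − 4 = 0
n=87: ⌊(88·25)/532⌋ − ⌊(87·25)/532⌋ = ⌊2200/532⌋ − ⌊2175/532⌋ = 4 − 4 = 0
n=88: ⌊(89·25)/532⌋ − ⌊(88·25)/532⌋ = ⌊2225/532⌋ − ⌊2200/532⌋ = 4 − 4 = 0
n=89: ⌊(90·25)/532⌋ − ⌊(89·25)/532⌋ = ⌊2250/532⌋ − ⌊2225/532⌋ = 4 − 4 = 0
n=90: ⌊(91·25)/532⌋ − ⌊(90·25)/532⌋ = ⌊2275/532⌋ − ⌊2250/532⌋ = 4 − 4 = 0
n=91: ⌊(92·25)/532⌋ − ⌊(91·25)/532⌋ = ⌊2300/532⌋ − ⌊2275/532⌋ = 4 − 4 = 0
n=92: ⌊(93·25)/532⌋ − ⌊(92·25)/532⌋ = ⌊2325/532⌋ − ⌊2300/532⌋ = 4 − 4 = 0
n=93: ⌊(94·25)/532⌋ − ⌊(93·25)/532⌋ = ⌊2350/532⌋ − ⌊2325/532⌋ = 4 − 4 = 0
n=94: ⌊(95·25)/532⌋ − ⌊(94·25)/532⌋ = ⌊2375/532⌋ − ⌊2350/532⌋ = 4 − 4 = 0
n=95: ⌊(96·25)/532⌋ − ⌊(95·25)/532⌋ = ⌊2400/532⌋ − ⌊2375/532⌋ = 4 − 4 = 0
n=96: ⌊(97·25)/532⌋ − ⌊(96·25)/532⌋ = ⌊2425/532⌋ − ⌊2400/532⌋ = 4 − 4 = 0

0000000000000000000001000000000000000000001000000000000000000001000000000000000000000100000000000


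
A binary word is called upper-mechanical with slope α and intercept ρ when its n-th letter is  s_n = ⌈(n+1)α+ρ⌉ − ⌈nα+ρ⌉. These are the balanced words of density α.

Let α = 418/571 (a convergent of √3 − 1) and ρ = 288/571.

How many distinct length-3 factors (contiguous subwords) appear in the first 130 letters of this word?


4

t_n = ⌈(n·418+288)/571⌉ for n = 0 … 130:
  n=0…9: ⌈288/571⌉=1 ⌈706/571⌉=2 ⌈1124/571⌉=2 ⌈1542/571⌉=3 ⌈1960/571⌉=4 ⌈2378/571⌉=5 ⌈2796/571⌉=5 ⌈3214/571⌉=6 ⌈3632/571⌉=7 ⌈4050/571⌉=8
  n=10…19: ⌈4468/571⌉=8 ⌈4886/571⌉=9 ⌈5304/571⌉=10 ⌈5722/571⌉=11 ⌈6140/571⌉=11 ⌈6558/571⌉=12 ⌈6976/571⌉=13 ⌈7394/571⌉=13 ⌈7812/571⌉=14 ⌈8230/571⌉=15
  n=20…29: ⌈8648/571⌉=16 ⌈9066/571⌉=16 ⌈9484/571⌉=17 ⌈9902/571⌉=18 ⌈10320/571⌉=19 ⌈10738/571⌉=19 ⌈11156/571⌉=20 ⌈11574/571⌉=21 ⌈11992/571⌉=22 ⌈12410/571⌉=22
  n=30…39: ⌈12828/571⌉=23 ⌈13246/571⌉=24 ⌈13664/571⌉=24 ⌈14082/571⌉=25 ⌈14500/571⌉=26 ⌈14918/571⌉=27 ⌈15336/571⌉=27 ⌈15754/571⌉=28 ⌈16172/571⌉=29 ⌈16590/571⌉=30
  n=40…49: ⌈17008/571⌉=30 ⌈17426/571⌉=31 ⌈17844/571⌉=32 ⌈18262/571⌉=32 ⌈18680/571⌉=33 ⌈19098/571⌉=34 ⌈19516/571⌉=35 ⌈19934/571⌉=35 ⌈20352/571⌉=36 ⌈20770/571⌉=37
  n=50…59: ⌈21188/571⌉=38 ⌈21606/571⌉=38 ⌈22024/571⌉=39 ⌈22442/571⌉=40 ⌈22860/571⌉=41 ⌈23278/571⌉=41 ⌈23696/571⌉=42 ⌈24114/571⌉=43 ⌈24532/571⌉=43 ⌈24950/571⌉=44
  n=60…69: ⌈25368/571⌉=45 ⌈25786/571⌉=46 ⌈26204/571⌉=46 ⌈26622/571⌉=47 ⌈27040/571⌉=48 ⌈27458/571⌉=49 ⌈27876/571⌉=49 ⌈28294/571⌉=50 ⌈28712/571⌉=51 ⌈29130/571⌉=52
  n=70…79: ⌈29548/571⌉=52 ⌈29966/571⌉=53 ⌈30384/571⌉=54 ⌈30802/571⌉=54 ⌈31220/571⌉=55 ⌈31638/571⌉=56 ⌈32056/571⌉=57 ⌈32474/571⌉=57 ⌈32892/571⌉=58 ⌈33310/571⌉=59
  n=80…89: ⌈33728/571⌉=60 ⌈34146/571⌉=60 ⌈34564/571⌉=61 ⌈34982/571⌉=62 ⌈35400/571⌉=62 ⌈35818/571⌉=63 ⌈36236/571⌉=64 ⌈36654/571⌉=65 ⌈37072/571⌉=65 ⌈37490/571⌉=66
  n=90…99: ⌈37908/571⌉=67 ⌈38326/571⌉=68 ⌈38744/571⌉=68 ⌈39162/571⌉=69 ⌈39580/571⌉=70 ⌈39998/571⌉=71 ⌈40416/571⌉=71 ⌈40834/571⌉=72 ⌈41252/571⌉=73 ⌈41670/571⌉=73
  n=100…109: ⌈42088/571⌉=74 ⌈42506/571⌉=75 ⌈42924/571⌉=76 ⌈43342/571⌉=76 ⌈43760/571⌉=77 ⌈44178/571⌉=78 ⌈44596/571⌉=79 ⌈45014/571⌉=79 ⌈45432/571⌉=80 ⌈45850/571⌉=81
  n=110…119: ⌈46268/571⌉=82 ⌈46686/571⌉=82 ⌈47104/571⌉=83 ⌈47522/571⌉=84 ⌈47940/571⌉=84 ⌈48358/571⌉=85 ⌈48776/571⌉=86 ⌈49194/571⌉=87 ⌈49612/571⌉=87 ⌈50030/571⌉=88
  n=120…129: ⌈50448/571⌉=89 ⌈50866/571⌉=90 ⌈51284/571⌉=90 ⌈51702/571⌉=91 ⌈52120/571⌉=92 ⌈52538/571⌉=93 ⌈52956/571⌉=93 ⌈53374/571⌉=94 ⌈53792/571⌉=95 ⌈54210/571⌉=95
  n=130: ⌈54628/571⌉=96
s_n = t_(n+1) − t_n for n = 0 … 129 gives
prefix = 1011101110111011011101110111011011101110110111011101110110111011101110110111011101101110111011101101110111011101101110111011101101
slide a length-3 window over [0..2] … [127..129] (128 windows); first occurrence of each distinct factor:
  [  0..  2] 101
  [  1..  3] 011
  [  2..  4] 111
  [  3..  5] 110
  (the other 124 windows repeat one of these)
distinct factors: {011, 101, 110, 111}
count = 4  (Sturmian bound for length 3 is 4)


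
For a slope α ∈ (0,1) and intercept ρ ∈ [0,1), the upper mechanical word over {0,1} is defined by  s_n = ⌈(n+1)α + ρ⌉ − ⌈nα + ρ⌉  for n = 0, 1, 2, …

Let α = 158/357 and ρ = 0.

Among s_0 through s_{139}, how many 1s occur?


#1s = Σ_{n=0}^{139} s_n = Σ_{n=0}^{139} (⌈(n+1)α+ρ⌉ − ⌈nα+ρ⌉)
the sum telescopes: every ⌈nα+ρ⌉ with 0 < n < 140 appears once with + and once with −, leaving ⌈140α+ρ⌉ − ⌈0·α+ρ⌉
140α + ρ = (140·158) / 357 = 22120/357
ρ = 0/357
⌈22120/357⌉ = 62,  ⌈0/357⌉ = 0
#1s = 62 − 0 = 62

62


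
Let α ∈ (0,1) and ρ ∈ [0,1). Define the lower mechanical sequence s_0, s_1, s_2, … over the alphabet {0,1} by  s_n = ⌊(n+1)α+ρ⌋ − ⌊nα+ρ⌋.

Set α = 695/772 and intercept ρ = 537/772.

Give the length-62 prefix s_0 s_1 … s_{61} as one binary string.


n=0: ⌊(1·695+537)/772⌋ − ⌊(0·695+537)/772⌋ = ⌊1232/772⌋ − ⌊537/772⌋ = 1 − 0 = 1
n=1: ⌊(2·695+537)/772⌋ − ⌊(1·695+537)/772⌋ = ⌊1927/772⌋ − ⌊1232/772⌋ = 2 − 1 = 1
n=2: ⌊(3·695+537)/772⌋ − ⌊(2·695+537)/772⌋ = ⌊2622/772⌋ − ⌊1927/772⌋ = 3 − 2 = 1
n=3: ⌊(4·695+537)/772⌋ − ⌊(3·695+537)/772⌋ = ⌊3317/772⌋ − ⌊2622/772⌋ = 4 − 3 = 1
n=4: ⌊(5·695+537)/772⌋ − ⌊(4·695+537)/772⌋ = ⌊4012/772⌋ − ⌊3317/772⌋ = 5 − 4 = 1
n=5: ⌊(6·695+537)/772⌋ − ⌊(5·695+537)/772⌋ = ⌊4707/772⌋ − ⌊4012/772⌋ = 6 − 5 = 1
n=6: ⌊(7·695+537)/772⌋ − ⌊(6·695+537)/772⌋ = ⌊5402/772⌋ − ⌊4707/772⌋ = 6 − 6 = 0
n=7: ⌊(8·695+537)/772⌋ − ⌊(7·695+537)/772⌋ = ⌊6097/772⌋ − ⌊5402/772⌋ = 7 − 6 = 1
n=8: ⌊(9·695+537)/772⌋ − ⌊(8·695+537)/772⌋ = ⌊6792/772⌋ − ⌊6097/772⌋ = 8 − 7 = 1
n=9: ⌊(10·695+537)/772⌋ − ⌊(9·695+537)/772⌋ = ⌊7487/772⌋ − ⌊6792/772⌋ = 9 − 8 = 1
n=10: ⌊(11·695+537)/772⌋ − ⌊(10·695+537)/772⌋ = ⌊8182/772⌋ − ⌊7487/772⌋ = 10 − 9 = 1
n=11: ⌊(12·695+537)/772⌋ − ⌊(11·695+537)/772⌋ = ⌊8877/772⌋ − ⌊8182/772⌋ = 11 − 10 = 1
n=12: ⌊(13·695+537)/772⌋ − ⌊(12·695+537)/772⌋ = ⌊9572/772⌋ − ⌊8877/772⌋ = 12 − 11 = 1
n=13: ⌊(14·695+537)/772⌋ − ⌊(13·695+537)/772⌋ = ⌊10267/772⌋ − ⌊9572/772⌋ = 13 − 12 = 1
n=14: ⌊(15·695+537)/772⌋ − ⌊(14·695+537)/772⌋ = ⌊10962/772⌋ − ⌊10267/772⌋ = 14 − 13 = 1
n=15: ⌊(16·695+537)/772⌋ − ⌊(15·695+537)/772⌋ = ⌊11657/772⌋ − ⌊10962/772⌋ = 15 − 14 = 1
n=16: ⌊(17·695+537)/772⌋ − ⌊(16·695+537)/772⌋ = ⌊12352/772⌋ − ⌊11657/772⌋ = 16 − 15 = 1
n=17: ⌊(18·695+537)/772⌋ − ⌊(17·695+537)/772⌋ = ⌊13047/772⌋ − ⌊12352/772⌋ = 16 − 16 = 0
n=18: ⌊(19·695+537)/772⌋ − ⌊(18·695+537)/772⌋ = ⌊13742/772⌋ − ⌊13047/772⌋ = 17 − 16 = 1
n=19: ⌊(20·695+537)/772⌋ − ⌊(19·695+537)/772⌋ = ⌊14437/772⌋ − ⌊13742/772⌋ = 18 − 17 = 1
n=20: ⌊(21·695+537)/772⌋ − ⌊(20·695+537)/772⌋ = ⌊15132/772⌋ − ⌊14437/772⌋ = 19 − 18 = 1
n=21: ⌊(22·695+537)/772⌋ − ⌊(21·695+537)/772⌋ = ⌊15827/772⌋ − ⌊15132/772⌋ = 20 − 19 = 1
n=22: ⌊(23·695+537)/772⌋ − ⌊(22·695+537)/772⌋ = ⌊16522/772⌋ − ⌊15827/772⌋ = 21 − 20 = 1
n=23: ⌊(24·695+537)/772⌋ − ⌊(23·695+537)/772⌋ = ⌊17217/772⌋ − ⌊16522/772⌋ = 22 − 21 = 1
n=24: ⌊(25·695+537)/772⌋ − ⌊(24·695+537)/772⌋ = ⌊17912/772⌋ − ⌊17217/772⌋ = 23 − 22 = 1
n=25: ⌊(26·695+537)/772⌋ − ⌊(25·695+537)/772⌋ = ⌊18607/772⌋ − ⌊17912/772⌋ = 24 − 23 = 1
n=26: ⌊(27·695+537)/772⌋ − ⌊(26·695+537)/772⌋ = ⌊19302/772⌋ − ⌊18607/772⌋ = 25 − 24 = 1
n=27: ⌊(28·695+537)/772⌋ − ⌊(27·695+537)/772⌋ = ⌊19997/772⌋ − ⌊19302/772⌋ = 25 − 25 = 0
n=28: ⌊(29·695+537)/772⌋ − ⌊(28·695+537)/772⌋ = ⌊20692/772⌋ − ⌊19997/772⌋ = 26 − 25 = 1
n=29: ⌊(30·695+537)/772⌋ − ⌊(29·695+537)/772⌋ = ⌊21387/772⌋ − ⌊20692/772⌋ = 27 − 26 = 1
n=30: ⌊(31·695+537)/772⌋ − ⌊(30·695+537)/772⌋ = ⌊22082/772⌋ − ⌊21387/772⌋ = 28 − 27 = 1
n=31: ⌊(32·695+537)/772⌋ − ⌊(31·695+537)/772⌋ = ⌊22777/772⌋ − ⌊22082/772⌋ = 29 − 28 = 1
n=32: ⌊(33·695+537)/772⌋ − ⌊(32·695+537)/772⌋ = ⌊23472/772⌋ − ⌊22777/772⌋ = 30 − 29 = 1
n=33: ⌊(34·695+537)/772⌋ − ⌊(33·695+537)/772⌋ = ⌊24167/772⌋ − ⌊23472/772⌋ = 31 − 30 = 1
n=34: ⌊(35·695+537)/772⌋ − ⌊(34·695+537)/772⌋ = ⌊24862/772⌋ − ⌊24167/772⌋ = 32 − 31 = 1
n=35: ⌊(36·695+537)/772⌋ − ⌊(35·695+537)/772⌋ = ⌊25557/772⌋ − ⌊24862/772⌋ = 33 − 32 = 1
n=36: ⌊(37·695+537)/772⌋ − ⌊(36·695+537)/772⌋ = ⌊26252/772⌋ − ⌊25557/772⌋ = 34 − 33 = 1
n=37: ⌊(38·695+537)/772⌋ − ⌊(37·695+537)/772⌋ = ⌊26947/772⌋ − ⌊26252/772⌋ = 34 − 34 = 0
n=38: ⌊(39·695+537)/772⌋ − ⌊(38·695+537)/772⌋ = ⌊27642/772⌋ − ⌊26947/772⌋ = 35 − 34 = 1
n=39: ⌊(40·695+537)/772⌋ − ⌊(39·695+537)/772⌋ = ⌊28337/772⌋ − ⌊27642/772⌋ = 36 − 35 = 1
n=40: ⌊(41·695+537)/772⌋ − ⌊(40·695+537)/772⌋ = ⌊29032/772⌋ − ⌊28337/772⌋ = 37 − 36 = 1
n=41: ⌊(42·695+537)/772⌋ − ⌊(41·695+537)/772⌋ = ⌊29727/772⌋ − ⌊29032/772⌋ = 38 − 37 = 1
n=42: ⌊(43·695+537)/772⌋ − ⌊(42·695+537)/772⌋ = ⌊30422/772⌋ − ⌊29727/772⌋ = 39 − 38 = 1
n=43: ⌊(44·695+537)/772⌋ − ⌊(43·695+537)/772⌋ = ⌊31117/772⌋ − ⌊30422/772⌋ = 40 − 39 = 1
n=44: ⌊(45·695+537)/772⌋ − ⌊(44·695+537)/772⌋ = ⌊31812/772⌋ − ⌊31117/772⌋ = 41 − 40 = 1
n=45: ⌊(46·695+537)/772⌋ − ⌊(45·695+537)/772⌋ = ⌊32507/772⌋ − ⌊31812/772⌋ = 42 − 41 = 1
n=46: ⌊(47·695+537)/772⌋ − ⌊(46·695+537)/772⌋ = ⌊33202/772⌋ − ⌊32507/772⌋ = 43 − 42 = 1
n=47: ⌊(48·695+537)/772⌋ − ⌊(47·695+537)/772⌋ = ⌊33897/772⌋ − ⌊33202/772⌋ = 43 − 43 = 0
n=48: ⌊(49·695+537)/772⌋ − ⌊(48·695+537)/772⌋ = ⌊34592/772⌋ − ⌊33897/772⌋ = 44 − 43 = 1
n=49: ⌊(50·695+537)/772⌋ − ⌊(49·695+537)/772⌋ = ⌊35287/772⌋ − ⌊34592/772⌋ = 45 − 44 = 1
n=50: ⌊(51·695+537)/772⌋ − ⌊(50·695+537)/772⌋ = ⌊35982/772⌋ − ⌊35287/772⌋ = 46 − 45 = 1
n=51: ⌊(52·695+537)/772⌋ − ⌊(51·695+537)/772⌋ = ⌊36677/772⌋ − ⌊35982/772⌋ = 47 − 46 = 1
n=52: ⌊(53·695+537)/772⌋ − ⌊(52·695+537)/772⌋ = ⌊37372/772⌋ − ⌊36677/772⌋ = 48 − 47 = 1
n=53: ⌊(54·695+537)/772⌋ − ⌊(53·695+537)/772⌋ = ⌊38067/772⌋ − ⌊37372/772⌋ = 49 − 48 = 1
n=54: ⌊(55·695+537)/772⌋ − ⌊(54·695+537)/772⌋ = ⌊38762/772⌋ − ⌊38067/772⌋ = 50 − 49 = 1
n=55: ⌊(56·695+537)/772⌋ − ⌊(55·695+537)/772⌋ = ⌊39457/772⌋ − ⌊38762/772⌋ = 51 − 50 = 1
n=56: ⌊(57·695+537)/772⌋ − ⌊(56·695+537)/772⌋ = ⌊40152/772⌋ − ⌊39457/772⌋ = 52 − 51 = 1
n=57: ⌊(58·695+537)/772⌋ − ⌊(57·695+537)/772⌋ = ⌊40847/772⌋ − ⌊40152/772⌋ = 52 − 52 = 0
n=58: ⌊(59·695+537)/772⌋ − ⌊(58·695+537)/772⌋ = ⌊41542/772⌋ − ⌊40847/772⌋ = 53 − 52 = 1
n=59: ⌊(60·695+537)/772⌋ − ⌊(59·695+537)/772⌋ = ⌊42237/772⌋ − ⌊41542/772⌋ = 54 − 53 = 1
n=60: ⌊(61·695+537)/772⌋ − ⌊(60·695+537)/772⌋ = ⌊42932/772⌋ − ⌊42237/772⌋ = 55 − 54 = 1
n=61: ⌊(62·695+537)/772⌋ − ⌊(61·695+537)/772⌋ = ⌊43627/772⌋ − ⌊42932/772⌋ = 56 − 55 = 1

11111101111111111011111111101111111110111111111011111111101111


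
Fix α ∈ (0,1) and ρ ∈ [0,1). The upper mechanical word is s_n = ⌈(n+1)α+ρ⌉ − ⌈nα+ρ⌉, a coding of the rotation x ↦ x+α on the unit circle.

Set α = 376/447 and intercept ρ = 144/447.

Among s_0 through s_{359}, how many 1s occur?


#1s = Σ_{n=0}^{359} s_n = Σ_{n=0}^{359} (⌈(n+1)α+ρ⌉ − ⌈nα+ρ⌉)
the sum telescopes: every ⌈nα+ρ⌉ with 0 < n < 360 appears once with + and once with −, leaving ⌈360α+ρ⌉ − ⌈0·α+ρ⌉
360α + ρ = (360·376 + 144) / 447 = 135504/447
ρ = 144/447
⌈135504/447⌉ = 304,  ⌈144/447⌉ = 1
#1s = 304 − 1 = 303

303


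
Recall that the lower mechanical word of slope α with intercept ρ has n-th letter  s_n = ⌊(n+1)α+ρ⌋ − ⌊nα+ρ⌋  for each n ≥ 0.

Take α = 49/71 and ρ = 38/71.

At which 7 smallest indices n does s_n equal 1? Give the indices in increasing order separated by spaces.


n=0: ⌊87/71⌋−⌊38/71⌋ = 1−0 = 1  ← one
n=1: ⌊136/71⌋−⌊87/71⌋ = 1−1 = 0
n=2: ⌊185/71⌋−⌊136/71⌋ = 2−1 = 1  ← one
n=3: ⌊234/71⌋−⌊185/71⌋ = 3−2 = 1  ← one
n=4: ⌊283/71⌋−⌊234/71⌋ = 3−3 = 0
n=5: ⌊332/71⌋−⌊283/71⌋ = 4−3 = 1  ← one
n=6: ⌊381/71⌋−⌊332/71⌋ = 5−4 = 1  ← one
n=7: ⌊430/71⌋−⌊381/71⌋ = 6−5 = 1  ← one
n=8: ⌊479/71⌋−⌊430/71⌋ = 6−6 = 0
n=9: ⌊528/71⌋−⌊479/71⌋ = 7−6 = 1  ← one
positions of the first 7 ones: 0 2 3 5 6 7 9

0 2 3 5 6 7 9


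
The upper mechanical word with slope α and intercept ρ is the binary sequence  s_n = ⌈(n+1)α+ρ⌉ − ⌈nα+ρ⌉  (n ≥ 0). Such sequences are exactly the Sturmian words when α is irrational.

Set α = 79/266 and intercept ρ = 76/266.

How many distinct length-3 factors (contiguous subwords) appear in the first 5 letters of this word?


3

t_n = ⌈(n·79+76)/266⌉ for n = 0 … 5:
  n=0…5: ⌈76/266⌉=1 ⌈155/266⌉=1 ⌈234/266⌉=1 ⌈313/266⌉=2 ⌈392/266⌉=2 ⌈471/266⌉=2
s_n = t_(n+1) − t_n for n = 0 … 4 gives
prefix = 00100
slide a length-3 window over [0..2] … [2..4] (3 windows); first occurrence of each distinct factor:
  [  0..  2] 001
  [  1..  3] 010
  [  2..  4] 100
distinct factors: {001, 010, 100}
count = 3  (Sturmian bound for length 3 is 4)


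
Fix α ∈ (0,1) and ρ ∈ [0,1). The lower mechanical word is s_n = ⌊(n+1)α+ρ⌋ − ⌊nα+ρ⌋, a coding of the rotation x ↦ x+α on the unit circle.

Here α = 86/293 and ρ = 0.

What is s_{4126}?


(n+1)α + ρ = (4127·86) / 293 = 354922/293
nα + ρ     = (4126·86) / 293 = 354836/293
⌊354922/293⌋ = 1211,  ⌊354836/293⌋ = 1211
s_{4126} = 1211 − 1211 = 0

0
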